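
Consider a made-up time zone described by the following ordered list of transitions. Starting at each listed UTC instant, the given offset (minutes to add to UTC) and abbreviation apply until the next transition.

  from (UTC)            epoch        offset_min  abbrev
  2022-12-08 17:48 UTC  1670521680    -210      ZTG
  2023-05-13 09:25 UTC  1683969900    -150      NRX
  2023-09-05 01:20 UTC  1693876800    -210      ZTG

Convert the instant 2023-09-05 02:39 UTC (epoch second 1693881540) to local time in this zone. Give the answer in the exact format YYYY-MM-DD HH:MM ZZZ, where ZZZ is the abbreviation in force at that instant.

Query: 2023-09-05 02:39 UTC
Rule 3/3 (ZTG, -03:30): 2023-09-05 01:20 UTC ≤ query < +∞
2·60 + 39 - 210 = -51 min
-51 = -1·1440 + 1389; 1389 = 23·60 + 9 → 23:09, 2023-09-05 - 1 day = 2023-09-04
→ 2023-09-04 23:09 ZTG

2023-09-04 23:09 ZTG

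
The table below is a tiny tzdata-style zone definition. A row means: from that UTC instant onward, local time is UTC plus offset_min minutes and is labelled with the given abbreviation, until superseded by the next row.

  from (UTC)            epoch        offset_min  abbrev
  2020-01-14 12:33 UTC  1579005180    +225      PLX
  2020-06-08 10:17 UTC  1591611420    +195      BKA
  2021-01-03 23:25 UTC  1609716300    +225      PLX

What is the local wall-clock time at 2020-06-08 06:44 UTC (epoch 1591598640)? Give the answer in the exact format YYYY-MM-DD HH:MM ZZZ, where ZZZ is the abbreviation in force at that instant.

Query: 2020-06-08 06:44 UTC
Rule 1/3 (PLX, +03:45): 2020-01-14 12:33 UTC ≤ query < 2020-06-08 10:17 UTC
6·60 + 44 + 225 = 629 min
629 = 0·1440 + 629; 629 = 10·60 + 29 → 10:29, same day
→ 2020-06-08 10:29 PLX

2020-06-08 10:29 PLX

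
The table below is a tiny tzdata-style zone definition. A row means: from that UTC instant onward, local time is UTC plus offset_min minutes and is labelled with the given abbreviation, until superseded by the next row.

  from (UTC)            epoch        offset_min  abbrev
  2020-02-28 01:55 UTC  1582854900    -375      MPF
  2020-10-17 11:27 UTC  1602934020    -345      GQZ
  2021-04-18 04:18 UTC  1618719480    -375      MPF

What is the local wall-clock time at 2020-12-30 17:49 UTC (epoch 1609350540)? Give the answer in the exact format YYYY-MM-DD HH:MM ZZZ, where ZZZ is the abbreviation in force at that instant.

Query: 2020-12-30 17:49 UTC
Rule 2/3 (GQZ, -05:45): 2020-10-17 11:27 UTC ≤ query < 2021-04-18 04:18 UTC
17·60 + 49 - 345 = 724 min
724 = 0·1440 + 724; 724 = 12·60 + 4 → 12:04, same day
→ 2020-12-30 12:04 GQZ

2020-12-30 12:04 GQZ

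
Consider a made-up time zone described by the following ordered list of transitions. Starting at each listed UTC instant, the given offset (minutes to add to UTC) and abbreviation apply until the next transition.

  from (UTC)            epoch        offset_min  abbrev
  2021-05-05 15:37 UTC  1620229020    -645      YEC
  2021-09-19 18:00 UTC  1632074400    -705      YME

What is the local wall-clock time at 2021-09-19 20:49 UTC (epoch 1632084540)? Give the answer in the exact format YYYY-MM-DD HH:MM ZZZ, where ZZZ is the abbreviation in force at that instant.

Query: 2021-09-19 20:49 UTC
Rule 2/2 (YME, -11:45): 2021-09-19 18:00 UTC ≤ query < +∞
20·60 + 49 - 705 = 544 min
544 = 0·1440 + 544; 544 = 9·60 + 4 → 09:04, same day
→ 2021-09-19 09:04 YME

2021-09-19 09:04 YME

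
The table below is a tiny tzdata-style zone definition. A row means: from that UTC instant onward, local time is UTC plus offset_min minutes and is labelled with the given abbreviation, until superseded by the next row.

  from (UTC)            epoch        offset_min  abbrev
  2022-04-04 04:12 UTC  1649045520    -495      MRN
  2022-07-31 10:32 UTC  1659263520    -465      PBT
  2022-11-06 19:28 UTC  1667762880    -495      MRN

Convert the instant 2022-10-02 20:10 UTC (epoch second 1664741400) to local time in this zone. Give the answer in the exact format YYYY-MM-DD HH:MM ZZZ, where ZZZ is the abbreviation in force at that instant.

2022-10-02 12:25 PBT

Query: 2022-10-02 20:10 UTC
Rule 2/3 (PBT, -07:45): 2022-07-31 10:32 UTC ≤ query < 2022-11-06 19:28 UTC
20·60 + 10 - 465 = 745 min
745 = 0·1440 + 745; 745 = 12·60 + 25 → 12:25, same day
→ 2022-10-02 12:25 PBT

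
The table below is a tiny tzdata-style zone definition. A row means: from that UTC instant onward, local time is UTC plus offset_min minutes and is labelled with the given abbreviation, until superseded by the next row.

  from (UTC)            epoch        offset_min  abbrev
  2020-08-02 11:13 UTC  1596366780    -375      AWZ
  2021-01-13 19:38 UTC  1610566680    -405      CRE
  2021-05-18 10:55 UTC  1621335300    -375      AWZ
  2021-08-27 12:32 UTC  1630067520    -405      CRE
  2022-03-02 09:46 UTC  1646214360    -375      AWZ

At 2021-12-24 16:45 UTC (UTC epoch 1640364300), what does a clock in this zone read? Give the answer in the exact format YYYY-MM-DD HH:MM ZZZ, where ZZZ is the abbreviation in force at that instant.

Query: 2021-12-24 16:45 UTC
Rule 4/5 (CRE, -06:45): 2021-08-27 12:32 UTC ≤ query < 2022-03-02 09:46 UTC
16·60 + 45 - 405 = 600 min
600 = 0·1440 + 600; 600 = 10·60 + 0 → 10:00, same day
→ 2021-12-24 10:00 CRE

2021-12-24 10:00 CRE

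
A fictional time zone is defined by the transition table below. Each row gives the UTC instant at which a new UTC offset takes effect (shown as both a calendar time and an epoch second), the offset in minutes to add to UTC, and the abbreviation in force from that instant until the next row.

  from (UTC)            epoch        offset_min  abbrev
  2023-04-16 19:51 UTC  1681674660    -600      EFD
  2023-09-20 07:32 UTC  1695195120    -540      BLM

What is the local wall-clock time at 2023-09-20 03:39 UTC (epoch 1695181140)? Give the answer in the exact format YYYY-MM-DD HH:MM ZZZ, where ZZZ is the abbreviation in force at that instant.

Query: 2023-09-20 03:39 UTC
Rule 1/2 (EFD, -10:00): 2023-04-16 19:51 UTC ≤ query < 2023-09-20 07:32 UTC
3·60 + 39 - 600 = -381 min
-381 = -1·1440 + 1059; 1059 = 17·60 + 39 → 17:39, 2023-09-20 - 1 day = 2023-09-19
→ 2023-09-19 17:39 EFD

2023-09-19 17:39 EFD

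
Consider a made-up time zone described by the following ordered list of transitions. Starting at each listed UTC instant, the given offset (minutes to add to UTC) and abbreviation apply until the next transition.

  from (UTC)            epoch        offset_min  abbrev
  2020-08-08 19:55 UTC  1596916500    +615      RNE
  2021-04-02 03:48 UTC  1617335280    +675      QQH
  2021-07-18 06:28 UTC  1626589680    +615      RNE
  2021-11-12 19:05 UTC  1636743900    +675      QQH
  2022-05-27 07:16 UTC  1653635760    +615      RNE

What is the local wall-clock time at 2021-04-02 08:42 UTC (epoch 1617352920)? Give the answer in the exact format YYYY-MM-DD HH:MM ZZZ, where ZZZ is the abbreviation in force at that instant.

Query: 2021-04-02 08:42 UTC
Rule 2/5 (QQH, +11:15): 2021-04-02 03:48 UTC ≤ query < 2021-07-18 06:28 UTC
8·60 + 42 + 675 = 1197 min
1197 = 0·1440 + 1197; 1197 = 19·60 + 57 → 19:57, same day
→ 2021-04-02 19:57 QQH

2021-04-02 19:57 QQH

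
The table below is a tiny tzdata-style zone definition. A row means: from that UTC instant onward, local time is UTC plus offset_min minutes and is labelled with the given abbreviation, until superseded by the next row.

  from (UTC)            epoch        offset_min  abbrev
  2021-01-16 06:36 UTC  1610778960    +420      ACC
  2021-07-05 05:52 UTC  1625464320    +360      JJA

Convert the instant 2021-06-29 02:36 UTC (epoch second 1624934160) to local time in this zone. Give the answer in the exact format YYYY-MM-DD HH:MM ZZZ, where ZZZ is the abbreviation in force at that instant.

2021-06-29 09:36 ACC

Query: 2021-06-29 02:36 UTC
Rule 1/2 (ACC, +07:00): 2021-01-16 06:36 UTC ≤ query < 2021-07-05 05:52 UTC
2·60 + 36 + 420 = 576 min
576 = 0·1440 + 576; 576 = 9·60 + 36 → 09:36, same day
→ 2021-06-29 09:36 ACC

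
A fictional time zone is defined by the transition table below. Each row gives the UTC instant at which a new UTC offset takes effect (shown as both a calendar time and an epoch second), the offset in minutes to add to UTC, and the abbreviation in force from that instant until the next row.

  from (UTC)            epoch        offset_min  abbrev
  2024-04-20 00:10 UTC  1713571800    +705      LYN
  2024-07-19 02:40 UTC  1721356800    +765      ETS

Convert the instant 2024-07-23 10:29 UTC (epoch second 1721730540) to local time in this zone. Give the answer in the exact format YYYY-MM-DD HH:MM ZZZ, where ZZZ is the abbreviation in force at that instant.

Query: 2024-07-23 10:29 UTC
Rule 2/2 (ETS, +12:45): 2024-07-19 02:40 UTC ≤ query < +∞
10·60 + 29 + 765 = 1394 min
1394 = 0·1440 + 1394; 1394 = 23·60 + 14 → 23:14, same day
→ 2024-07-23 23:14 ETS

2024-07-23 23:14 ETS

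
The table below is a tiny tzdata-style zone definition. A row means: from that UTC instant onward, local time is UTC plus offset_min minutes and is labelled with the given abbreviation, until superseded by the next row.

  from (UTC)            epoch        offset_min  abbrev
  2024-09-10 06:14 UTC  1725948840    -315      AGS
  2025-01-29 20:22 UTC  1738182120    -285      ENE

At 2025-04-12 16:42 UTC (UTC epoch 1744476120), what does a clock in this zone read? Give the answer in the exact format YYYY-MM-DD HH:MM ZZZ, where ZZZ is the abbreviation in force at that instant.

2025-04-12 11:57 ENE

Query: 2025-04-12 16:42 UTC
Rule 2/2 (ENE, -04:45): 2025-01-29 20:22 UTC ≤ query < +∞
16·60 + 42 - 285 = 717 min
717 = 0·1440 + 717; 717 = 11·60 + 57 → 11:57, same day
→ 2025-04-12 11:57 ENE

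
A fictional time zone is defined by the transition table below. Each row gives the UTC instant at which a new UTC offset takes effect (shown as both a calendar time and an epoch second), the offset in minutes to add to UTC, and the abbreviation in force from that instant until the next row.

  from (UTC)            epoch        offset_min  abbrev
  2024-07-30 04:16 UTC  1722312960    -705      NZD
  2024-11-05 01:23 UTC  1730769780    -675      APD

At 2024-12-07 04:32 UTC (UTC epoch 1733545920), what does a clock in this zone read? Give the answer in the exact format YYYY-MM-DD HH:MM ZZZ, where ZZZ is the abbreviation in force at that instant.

2024-12-06 17:17 APD

Query: 2024-12-07 04:32 UTC
Rule 2/2 (APD, -11:15): 2024-11-05 01:23 UTC ≤ query < +∞
4·60 + 32 - 675 = -403 min
-403 = -1·1440 + 1037; 1037 = 17·60 + 17 → 17:17, 2024-12-07 - 1 day = 2024-12-06
→ 2024-12-06 17:17 APD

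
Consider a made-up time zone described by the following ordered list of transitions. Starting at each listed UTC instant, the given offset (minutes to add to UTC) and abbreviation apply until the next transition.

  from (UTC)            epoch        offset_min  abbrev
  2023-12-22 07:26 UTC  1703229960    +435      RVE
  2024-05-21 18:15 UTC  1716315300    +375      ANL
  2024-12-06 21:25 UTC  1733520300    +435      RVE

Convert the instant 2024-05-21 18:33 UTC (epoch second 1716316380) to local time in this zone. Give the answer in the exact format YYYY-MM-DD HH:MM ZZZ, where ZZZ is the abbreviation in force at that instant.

Query: 2024-05-21 18:33 UTC
Rule 2/3 (ANL, +06:15): 2024-05-21 18:15 UTC ≤ query < 2024-12-06 21:25 UTC
18·60 + 33 + 375 = 1488 min
1488 = 1·1440 + 48; 48 = 0·60 + 48 → 00:48, 2024-05-21 + 1 day = 2024-05-22
→ 2024-05-22 00:48 ANL

2024-05-22 00:48 ANL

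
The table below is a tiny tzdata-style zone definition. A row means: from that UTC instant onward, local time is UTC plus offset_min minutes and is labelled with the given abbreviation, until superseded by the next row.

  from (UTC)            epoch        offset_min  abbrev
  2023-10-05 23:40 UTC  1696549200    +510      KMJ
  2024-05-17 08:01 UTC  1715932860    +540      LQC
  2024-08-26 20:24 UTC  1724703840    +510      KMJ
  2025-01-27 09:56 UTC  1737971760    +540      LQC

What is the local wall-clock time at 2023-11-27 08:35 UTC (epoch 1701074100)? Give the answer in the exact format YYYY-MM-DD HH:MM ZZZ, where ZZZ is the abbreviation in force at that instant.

Query: 2023-11-27 08:35 UTC
Rule 1/4 (KMJ, +08:30): 2023-10-05 23:40 UTC ≤ query < 2024-05-17 08:01 UTC
8·60 + 35 + 510 = 1025 min
1025 = 0·1440 + 1025; 1025 = 17·60 + 5 → 17:05, same day
→ 2023-11-27 17:05 KMJ

2023-11-27 17:05 KMJ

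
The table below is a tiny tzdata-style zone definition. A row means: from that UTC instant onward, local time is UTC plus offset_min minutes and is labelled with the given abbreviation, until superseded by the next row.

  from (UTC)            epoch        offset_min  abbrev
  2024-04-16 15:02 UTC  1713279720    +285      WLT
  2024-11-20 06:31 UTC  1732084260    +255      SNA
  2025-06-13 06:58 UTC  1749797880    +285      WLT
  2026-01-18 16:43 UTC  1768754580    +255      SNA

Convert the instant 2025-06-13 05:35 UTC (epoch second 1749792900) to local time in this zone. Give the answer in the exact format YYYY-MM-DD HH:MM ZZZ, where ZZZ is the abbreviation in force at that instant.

Query: 2025-06-13 05:35 UTC
Rule 2/4 (SNA, +04:15): 2024-11-20 06:31 UTC ≤ query < 2025-06-13 06:58 UTC
5·60 + 35 + 255 = 590 min
590 = 0·1440 + 590; 590 = 9·60 + 50 → 09:50, same day
→ 2025-06-13 09:50 SNA

2025-06-13 09:50 SNA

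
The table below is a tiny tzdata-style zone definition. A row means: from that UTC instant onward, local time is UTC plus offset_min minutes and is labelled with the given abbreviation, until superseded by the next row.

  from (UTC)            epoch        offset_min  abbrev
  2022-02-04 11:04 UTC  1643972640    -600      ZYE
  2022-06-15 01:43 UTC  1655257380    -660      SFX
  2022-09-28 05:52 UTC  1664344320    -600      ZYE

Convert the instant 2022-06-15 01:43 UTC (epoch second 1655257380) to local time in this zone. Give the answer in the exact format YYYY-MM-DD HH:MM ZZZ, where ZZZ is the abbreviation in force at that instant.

Query: 2022-06-15 01:43 UTC
Rule 2/3 (SFX, -11:00): 2022-06-15 01:43 UTC ≤ query < 2022-09-28 05:52 UTC
1·60 + 43 - 660 = -557 min
-557 = -1·1440 + 883; 883 = 14·60 + 43 → 14:43, 2022-06-15 - 1 day = 2022-06-14
→ 2022-06-14 14:43 SFX

2022-06-14 14:43 SFX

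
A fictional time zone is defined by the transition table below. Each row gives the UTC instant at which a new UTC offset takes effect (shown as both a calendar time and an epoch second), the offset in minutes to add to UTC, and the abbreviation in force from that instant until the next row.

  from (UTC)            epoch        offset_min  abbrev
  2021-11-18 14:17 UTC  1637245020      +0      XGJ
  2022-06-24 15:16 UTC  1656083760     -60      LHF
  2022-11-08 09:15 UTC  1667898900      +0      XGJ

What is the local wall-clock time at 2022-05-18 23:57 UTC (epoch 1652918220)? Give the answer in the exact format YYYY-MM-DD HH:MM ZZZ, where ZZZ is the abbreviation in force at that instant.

2022-05-18 23:57 XGJ

Query: 2022-05-18 23:57 UTC
Rule 1/3 (XGJ, +00:00): 2021-11-18 14:17 UTC ≤ query < 2022-06-24 15:16 UTC
23·60 + 57 + 0 = 1437 min
1437 = 0·1440 + 1437; 1437 = 23·60 + 57 → 23:57, same day
→ 2022-05-18 23:57 XGJ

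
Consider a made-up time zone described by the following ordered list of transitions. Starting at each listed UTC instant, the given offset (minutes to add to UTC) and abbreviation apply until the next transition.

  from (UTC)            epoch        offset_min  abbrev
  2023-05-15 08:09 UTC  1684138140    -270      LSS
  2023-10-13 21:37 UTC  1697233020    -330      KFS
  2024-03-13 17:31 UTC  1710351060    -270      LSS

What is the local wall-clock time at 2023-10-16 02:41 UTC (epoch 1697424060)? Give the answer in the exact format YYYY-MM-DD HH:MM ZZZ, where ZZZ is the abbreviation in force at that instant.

Query: 2023-10-16 02:41 UTC
Rule 2/3 (KFS, -05:30): 2023-10-13 21:37 UTC ≤ query < 2024-03-13 17:31 UTC
2·60 + 41 - 330 = -169 min
-169 = -1·1440 + 1271; 1271 = 21·60 + 11 → 21:11, 2023-10-16 - 1 day = 2023-10-15
→ 2023-10-15 21:11 KFS

2023-10-15 21:11 KFS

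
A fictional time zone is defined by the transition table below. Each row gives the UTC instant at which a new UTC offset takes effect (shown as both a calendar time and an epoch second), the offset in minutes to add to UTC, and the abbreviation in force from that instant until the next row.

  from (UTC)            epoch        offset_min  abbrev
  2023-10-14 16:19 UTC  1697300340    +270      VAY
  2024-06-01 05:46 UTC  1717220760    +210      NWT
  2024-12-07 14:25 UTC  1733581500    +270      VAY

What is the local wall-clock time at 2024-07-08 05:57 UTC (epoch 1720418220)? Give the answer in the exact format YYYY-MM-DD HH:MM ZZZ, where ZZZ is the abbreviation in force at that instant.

2024-07-08 09:27 NWT

Query: 2024-07-08 05:57 UTC
Rule 2/3 (NWT, +03:30): 2024-06-01 05:46 UTC ≤ query < 2024-12-07 14:25 UTC
5·60 + 57 + 210 = 567 min
567 = 0·1440 + 567; 567 = 9·60 + 27 → 09:27, same day
→ 2024-07-08 09:27 NWT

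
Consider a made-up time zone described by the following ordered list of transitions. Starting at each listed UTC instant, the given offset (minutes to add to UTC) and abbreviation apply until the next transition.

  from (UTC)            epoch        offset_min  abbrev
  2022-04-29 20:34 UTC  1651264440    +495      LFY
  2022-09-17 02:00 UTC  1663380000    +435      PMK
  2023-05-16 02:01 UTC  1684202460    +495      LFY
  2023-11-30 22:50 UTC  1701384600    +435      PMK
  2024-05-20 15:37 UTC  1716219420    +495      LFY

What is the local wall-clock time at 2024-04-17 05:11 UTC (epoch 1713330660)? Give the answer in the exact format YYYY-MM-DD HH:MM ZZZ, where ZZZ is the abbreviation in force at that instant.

2024-04-17 12:26 PMK

Query: 2024-04-17 05:11 UTC
Rule 4/5 (PMK, +07:15): 2023-11-30 22:50 UTC ≤ query < 2024-05-20 15:37 UTC
5·60 + 11 + 435 = 746 min
746 = 0·1440 + 746; 746 = 12·60 + 26 → 12:26, same day
→ 2024-04-17 12:26 PMK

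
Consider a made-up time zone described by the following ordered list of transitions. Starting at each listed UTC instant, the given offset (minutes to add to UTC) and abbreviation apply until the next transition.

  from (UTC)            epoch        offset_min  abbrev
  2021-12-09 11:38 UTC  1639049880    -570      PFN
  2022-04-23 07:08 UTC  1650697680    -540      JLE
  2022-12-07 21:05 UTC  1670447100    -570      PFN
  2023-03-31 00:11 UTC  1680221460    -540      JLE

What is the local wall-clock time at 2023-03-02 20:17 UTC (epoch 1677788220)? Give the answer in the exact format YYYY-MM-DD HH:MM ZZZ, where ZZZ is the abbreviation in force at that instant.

2023-03-02 10:47 PFN

Query: 2023-03-02 20:17 UTC
Rule 3/4 (PFN, -09:30): 2022-12-07 21:05 UTC ≤ query < 2023-03-31 00:11 UTC
20·60 + 17 - 570 = 647 min
647 = 0·1440 + 647; 647 = 10·60 + 47 → 10:47, same day
→ 2023-03-02 10:47 PFN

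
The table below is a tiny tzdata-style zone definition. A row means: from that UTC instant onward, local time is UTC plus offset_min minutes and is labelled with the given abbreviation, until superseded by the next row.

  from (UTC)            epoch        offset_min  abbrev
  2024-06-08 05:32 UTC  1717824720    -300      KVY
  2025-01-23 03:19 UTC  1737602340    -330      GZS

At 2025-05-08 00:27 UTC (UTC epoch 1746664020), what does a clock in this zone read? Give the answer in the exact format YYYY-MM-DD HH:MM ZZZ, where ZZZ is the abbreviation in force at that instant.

Query: 2025-05-08 00:27 UTC
Rule 2/2 (GZS, -05:30): 2025-01-23 03:19 UTC ≤ query < +∞
0·60 + 27 - 330 = -303 min
-303 = -1·1440 + 1137; 1137 = 18·60 + 57 → 18:57, 2025-05-08 - 1 day = 2025-05-07
→ 2025-05-07 18:57 GZS

2025-05-07 18:57 GZS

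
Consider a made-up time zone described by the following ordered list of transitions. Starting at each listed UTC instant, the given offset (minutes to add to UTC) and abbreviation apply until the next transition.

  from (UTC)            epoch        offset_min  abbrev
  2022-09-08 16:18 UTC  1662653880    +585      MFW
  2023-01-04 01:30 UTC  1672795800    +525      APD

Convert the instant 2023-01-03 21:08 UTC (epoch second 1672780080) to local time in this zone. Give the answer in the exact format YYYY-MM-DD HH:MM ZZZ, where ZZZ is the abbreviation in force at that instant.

2023-01-04 06:53 MFW

Query: 2023-01-03 21:08 UTC
Rule 1/2 (MFW, +09:45): 2022-09-08 16:18 UTC ≤ query < 2023-01-04 01:30 UTC
21·60 + 8 + 585 = 1853 min
1853 = 1·1440 + 413; 413 = 6·60 + 53 → 06:53, 2023-01-03 + 1 day = 2023-01-04
→ 2023-01-04 06:53 MFW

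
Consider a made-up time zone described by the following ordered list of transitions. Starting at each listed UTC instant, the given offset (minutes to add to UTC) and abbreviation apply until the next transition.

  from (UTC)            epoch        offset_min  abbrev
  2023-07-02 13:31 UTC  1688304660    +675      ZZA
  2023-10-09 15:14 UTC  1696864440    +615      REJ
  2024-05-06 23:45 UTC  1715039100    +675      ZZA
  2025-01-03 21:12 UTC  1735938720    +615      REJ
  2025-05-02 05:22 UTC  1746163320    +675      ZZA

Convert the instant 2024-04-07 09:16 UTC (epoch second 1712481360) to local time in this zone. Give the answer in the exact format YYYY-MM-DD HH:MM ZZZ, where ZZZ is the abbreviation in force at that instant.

Query: 2024-04-07 09:16 UTC
Rule 2/5 (REJ, +10:15): 2023-10-09 15:14 UTC ≤ query < 2024-05-06 23:45 UTC
9·60 + 16 + 615 = 1171 min
1171 = 0·1440 + 1171; 1171 = 19·60 + 31 → 19:31, same day
→ 2024-04-07 19:31 REJ

2024-04-07 19:31 REJ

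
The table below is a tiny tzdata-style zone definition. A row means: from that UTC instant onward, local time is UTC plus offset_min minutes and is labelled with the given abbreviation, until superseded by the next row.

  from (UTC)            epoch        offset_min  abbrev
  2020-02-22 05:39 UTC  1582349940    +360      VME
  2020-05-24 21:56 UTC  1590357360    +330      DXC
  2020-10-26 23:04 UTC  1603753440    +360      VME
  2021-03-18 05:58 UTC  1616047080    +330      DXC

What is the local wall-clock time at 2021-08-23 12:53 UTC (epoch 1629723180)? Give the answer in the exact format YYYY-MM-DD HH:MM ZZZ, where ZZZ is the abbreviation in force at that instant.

Query: 2021-08-23 12:53 UTC
Rule 4/4 (DXC, +05:30): 2021-03-18 05:58 UTC ≤ query < +∞
12·60 + 53 + 330 = 1103 min
1103 = 0·1440 + 1103; 1103 = 18·60 + 23 → 18:23, same day
→ 2021-08-23 18:23 DXC

2021-08-23 18:23 DXC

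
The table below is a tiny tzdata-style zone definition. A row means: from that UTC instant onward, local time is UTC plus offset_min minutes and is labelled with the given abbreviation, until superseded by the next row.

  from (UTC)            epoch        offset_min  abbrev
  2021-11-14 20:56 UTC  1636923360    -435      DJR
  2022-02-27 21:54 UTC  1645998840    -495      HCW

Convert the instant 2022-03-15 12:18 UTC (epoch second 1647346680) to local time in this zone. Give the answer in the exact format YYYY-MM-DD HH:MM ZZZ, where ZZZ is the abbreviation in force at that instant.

Query: 2022-03-15 12:18 UTC
Rule 2/2 (HCW, -08:15): 2022-02-27 21:54 UTC ≤ query < +∞
12·60 + 18 - 495 = 243 min
243 = 0·1440 + 243; 243 = 4·60 + 3 → 04:03, same day
→ 2022-03-15 04:03 HCW

2022-03-15 04:03 HCW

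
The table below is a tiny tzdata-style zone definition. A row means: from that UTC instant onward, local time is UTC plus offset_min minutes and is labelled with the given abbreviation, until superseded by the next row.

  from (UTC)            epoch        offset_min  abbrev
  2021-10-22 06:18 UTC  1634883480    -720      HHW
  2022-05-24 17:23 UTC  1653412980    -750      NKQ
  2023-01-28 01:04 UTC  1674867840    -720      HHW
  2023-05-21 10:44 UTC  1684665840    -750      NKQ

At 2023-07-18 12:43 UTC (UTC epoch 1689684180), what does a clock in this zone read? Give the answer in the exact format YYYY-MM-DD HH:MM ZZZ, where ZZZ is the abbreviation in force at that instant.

2023-07-18 00:13 NKQ

Query: 2023-07-18 12:43 UTC
Rule 4/4 (NKQ, -12:30): 2023-05-21 10:44 UTC ≤ query < +∞
12·60 + 43 - 750 = 13 min
13 = 0·1440 + 13; 13 = 0·60 + 13 → 00:13, same day
→ 2023-07-18 00:13 NKQ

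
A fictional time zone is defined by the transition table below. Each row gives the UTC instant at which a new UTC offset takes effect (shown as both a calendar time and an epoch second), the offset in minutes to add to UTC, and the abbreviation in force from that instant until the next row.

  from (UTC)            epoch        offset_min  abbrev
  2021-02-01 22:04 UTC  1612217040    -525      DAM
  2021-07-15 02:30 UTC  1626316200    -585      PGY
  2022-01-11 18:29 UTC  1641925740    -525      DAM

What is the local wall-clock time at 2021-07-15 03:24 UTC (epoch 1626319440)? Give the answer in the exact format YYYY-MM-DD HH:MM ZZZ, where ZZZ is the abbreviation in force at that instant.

2021-07-14 17:39 PGY

Query: 2021-07-15 03:24 UTC
Rule 2/3 (PGY, -09:45): 2021-07-15 02:30 UTC ≤ query < 2022-01-11 18:29 UTC
3·60 + 24 - 585 = -381 min
-381 = -1·1440 + 1059; 1059 = 17·60 + 39 → 17:39, 2021-07-15 - 1 day = 2021-07-14
→ 2021-07-14 17:39 PGY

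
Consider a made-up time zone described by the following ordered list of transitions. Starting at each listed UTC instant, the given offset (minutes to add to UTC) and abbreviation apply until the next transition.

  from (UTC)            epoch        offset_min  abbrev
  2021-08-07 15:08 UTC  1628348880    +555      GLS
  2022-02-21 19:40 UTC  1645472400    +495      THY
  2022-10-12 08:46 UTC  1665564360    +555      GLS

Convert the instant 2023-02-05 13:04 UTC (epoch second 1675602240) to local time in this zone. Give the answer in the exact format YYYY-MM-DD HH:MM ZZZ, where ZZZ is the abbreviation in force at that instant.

2023-02-05 22:19 GLS

Query: 2023-02-05 13:04 UTC
Rule 3/3 (GLS, +09:15): 2022-10-12 08:46 UTC ≤ query < +∞
13·60 + 4 + 555 = 1339 min
1339 = 0·1440 + 1339; 1339 = 22·60 + 19 → 22:19, same day
→ 2023-02-05 22:19 GLS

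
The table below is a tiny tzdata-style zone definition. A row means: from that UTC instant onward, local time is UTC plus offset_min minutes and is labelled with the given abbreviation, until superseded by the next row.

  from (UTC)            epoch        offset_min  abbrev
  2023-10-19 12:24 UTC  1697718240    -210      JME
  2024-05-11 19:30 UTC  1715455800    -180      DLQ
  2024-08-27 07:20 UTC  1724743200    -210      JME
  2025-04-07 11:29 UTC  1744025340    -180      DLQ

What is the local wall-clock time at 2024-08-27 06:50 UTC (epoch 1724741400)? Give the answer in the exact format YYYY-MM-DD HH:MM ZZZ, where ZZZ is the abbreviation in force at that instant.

2024-08-27 03:50 DLQ

Query: 2024-08-27 06:50 UTC
Rule 2/4 (DLQ, -03:00): 2024-05-11 19:30 UTC ≤ query < 2024-08-27 07:20 UTC
6·60 + 50 - 180 = 230 min
230 = 0·1440 + 230; 230 = 3·60 + 50 → 03:50, same day
→ 2024-08-27 03:50 DLQ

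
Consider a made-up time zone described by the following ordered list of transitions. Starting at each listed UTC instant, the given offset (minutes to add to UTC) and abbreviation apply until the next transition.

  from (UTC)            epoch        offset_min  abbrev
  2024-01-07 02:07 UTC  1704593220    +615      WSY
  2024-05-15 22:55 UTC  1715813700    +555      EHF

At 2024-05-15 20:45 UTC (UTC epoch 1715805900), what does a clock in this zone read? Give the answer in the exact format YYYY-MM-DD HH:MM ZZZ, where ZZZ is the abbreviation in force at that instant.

Query: 2024-05-15 20:45 UTC
Rule 1/2 (WSY, +10:15): 2024-01-07 02:07 UTC ≤ query < 2024-05-15 22:55 UTC
20·60 + 45 + 615 = 1860 min
1860 = 1·1440 + 420; 420 = 7·60 + 0 → 07:00, 2024-05-15 + 1 day = 2024-05-16
→ 2024-05-16 07:00 WSY

2024-05-16 07:00 WSY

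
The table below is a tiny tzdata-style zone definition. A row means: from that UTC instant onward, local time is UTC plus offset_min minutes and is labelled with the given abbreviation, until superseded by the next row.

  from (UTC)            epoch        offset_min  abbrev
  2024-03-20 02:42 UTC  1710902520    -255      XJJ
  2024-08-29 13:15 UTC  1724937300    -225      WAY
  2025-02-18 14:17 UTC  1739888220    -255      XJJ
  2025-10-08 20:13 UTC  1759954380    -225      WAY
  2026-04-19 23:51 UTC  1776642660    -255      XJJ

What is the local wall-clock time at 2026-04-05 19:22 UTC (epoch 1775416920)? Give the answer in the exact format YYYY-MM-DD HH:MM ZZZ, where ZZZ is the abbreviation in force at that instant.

Query: 2026-04-05 19:22 UTC
Rule 4/5 (WAY, -03:45): 2025-10-08 20:13 UTC ≤ query < 2026-04-19 23:51 UTC
19·60 + 22 - 225 = 937 min
937 = 0·1440 + 937; 937 = 15·60 + 37 → 15:37, same day
→ 2026-04-05 15:37 WAY

2026-04-05 15:37 WAY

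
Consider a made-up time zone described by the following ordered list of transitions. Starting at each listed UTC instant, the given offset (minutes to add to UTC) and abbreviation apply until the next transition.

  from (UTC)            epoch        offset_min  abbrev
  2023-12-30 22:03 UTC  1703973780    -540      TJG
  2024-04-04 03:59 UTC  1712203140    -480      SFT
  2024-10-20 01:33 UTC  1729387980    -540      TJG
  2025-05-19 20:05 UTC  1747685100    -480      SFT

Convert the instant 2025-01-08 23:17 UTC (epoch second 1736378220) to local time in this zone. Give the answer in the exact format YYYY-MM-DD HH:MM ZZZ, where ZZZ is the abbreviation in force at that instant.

Query: 2025-01-08 23:17 UTC
Rule 3/4 (TJG, -09:00): 2024-10-20 01:33 UTC ≤ query < 2025-05-19 20:05 UTC
23·60 + 17 - 540 = 857 min
857 = 0·1440 + 857; 857 = 14·60 + 17 → 14:17, same day
→ 2025-01-08 14:17 TJG

2025-01-08 14:17 TJG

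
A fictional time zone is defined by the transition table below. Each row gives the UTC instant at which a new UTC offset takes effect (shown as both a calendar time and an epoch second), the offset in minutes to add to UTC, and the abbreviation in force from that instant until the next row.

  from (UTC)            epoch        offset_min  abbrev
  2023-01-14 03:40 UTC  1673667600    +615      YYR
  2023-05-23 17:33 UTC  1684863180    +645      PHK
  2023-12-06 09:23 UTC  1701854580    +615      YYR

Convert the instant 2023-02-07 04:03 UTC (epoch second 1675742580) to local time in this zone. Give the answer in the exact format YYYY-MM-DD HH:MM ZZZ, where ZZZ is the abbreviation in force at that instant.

Query: 2023-02-07 04:03 UTC
Rule 1/3 (YYR, +10:15): 2023-01-14 03:40 UTC ≤ query < 2023-05-23 17:33 UTC
4·60 + 3 + 615 = 858 min
858 = 0·1440 + 858; 858 = 14·60 + 18 → 14:18, same day
→ 2023-02-07 14:18 YYR

2023-02-07 14:18 YYR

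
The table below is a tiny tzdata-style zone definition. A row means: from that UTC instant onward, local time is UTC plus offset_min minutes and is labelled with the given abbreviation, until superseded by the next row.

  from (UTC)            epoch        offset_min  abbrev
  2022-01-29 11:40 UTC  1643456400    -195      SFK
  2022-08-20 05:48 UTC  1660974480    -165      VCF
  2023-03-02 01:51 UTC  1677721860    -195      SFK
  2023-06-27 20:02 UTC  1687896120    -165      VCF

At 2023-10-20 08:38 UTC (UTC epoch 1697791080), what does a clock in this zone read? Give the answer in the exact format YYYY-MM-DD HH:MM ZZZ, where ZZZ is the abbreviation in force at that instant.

2023-10-20 05:53 VCF

Query: 2023-10-20 08:38 UTC
Rule 4/4 (VCF, -02:45): 2023-06-27 20:02 UTC ≤ query < +∞
8·60 + 38 - 165 = 353 min
353 = 0·1440 + 353; 353 = 5·60 + 53 → 05:53, same day
→ 2023-10-20 05:53 VCF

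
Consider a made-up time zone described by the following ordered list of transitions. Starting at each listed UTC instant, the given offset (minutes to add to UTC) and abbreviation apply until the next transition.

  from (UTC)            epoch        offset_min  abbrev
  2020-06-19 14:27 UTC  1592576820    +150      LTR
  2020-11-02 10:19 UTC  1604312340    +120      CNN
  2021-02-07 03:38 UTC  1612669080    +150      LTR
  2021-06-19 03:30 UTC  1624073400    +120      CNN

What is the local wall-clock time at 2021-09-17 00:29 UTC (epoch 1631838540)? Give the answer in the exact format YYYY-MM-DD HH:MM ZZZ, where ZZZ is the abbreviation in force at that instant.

2021-09-17 02:29 CNN

Query: 2021-09-17 00:29 UTC
Rule 4/4 (CNN, +02:00): 2021-06-19 03:30 UTC ≤ query < +∞
0·60 + 29 + 120 = 149 min
149 = 0·1440 + 149; 149 = 2·60 + 29 → 02:29, same day
→ 2021-09-17 02:29 CNN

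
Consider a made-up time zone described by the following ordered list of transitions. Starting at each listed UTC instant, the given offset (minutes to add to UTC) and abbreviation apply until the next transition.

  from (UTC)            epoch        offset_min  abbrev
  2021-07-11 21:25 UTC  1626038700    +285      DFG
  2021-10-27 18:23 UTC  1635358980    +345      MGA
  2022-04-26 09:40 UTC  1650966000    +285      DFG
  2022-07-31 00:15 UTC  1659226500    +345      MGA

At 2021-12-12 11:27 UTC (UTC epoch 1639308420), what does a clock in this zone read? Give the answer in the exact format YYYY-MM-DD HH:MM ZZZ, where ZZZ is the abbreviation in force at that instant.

Query: 2021-12-12 11:27 UTC
Rule 2/4 (MGA, +05:45): 2021-10-27 18:23 UTC ≤ query < 2022-04-26 09:40 UTC
11·60 + 27 + 345 = 1032 min
1032 = 0·1440 + 1032; 1032 = 17·60 + 12 → 17:12, same day
→ 2021-12-12 17:12 MGA

2021-12-12 17:12 MGA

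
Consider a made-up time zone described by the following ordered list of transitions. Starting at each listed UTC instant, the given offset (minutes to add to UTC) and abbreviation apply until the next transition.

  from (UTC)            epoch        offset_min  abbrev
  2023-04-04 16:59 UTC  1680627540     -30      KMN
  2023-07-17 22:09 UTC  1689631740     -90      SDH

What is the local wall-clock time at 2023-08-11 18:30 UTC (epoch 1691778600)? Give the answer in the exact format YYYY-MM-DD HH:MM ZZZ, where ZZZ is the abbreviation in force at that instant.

2023-08-11 17:00 SDH

Query: 2023-08-11 18:30 UTC
Rule 2/2 (SDH, -01:30): 2023-07-17 22:09 UTC ≤ query < +∞
18·60 + 30 - 90 = 1020 min
1020 = 0·1440 + 1020; 1020 = 17·60 + 0 → 17:00, same day
→ 2023-08-11 17:00 SDH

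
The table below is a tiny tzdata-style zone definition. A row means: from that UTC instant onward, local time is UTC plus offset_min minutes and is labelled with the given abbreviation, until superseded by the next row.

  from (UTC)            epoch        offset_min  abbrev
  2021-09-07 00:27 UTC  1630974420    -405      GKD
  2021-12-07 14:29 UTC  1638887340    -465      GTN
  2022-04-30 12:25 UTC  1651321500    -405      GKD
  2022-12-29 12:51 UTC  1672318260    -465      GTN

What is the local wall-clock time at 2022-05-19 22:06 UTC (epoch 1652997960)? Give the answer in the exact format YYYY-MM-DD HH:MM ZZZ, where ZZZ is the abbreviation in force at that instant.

Query: 2022-05-19 22:06 UTC
Rule 3/4 (GKD, -06:45): 2022-04-30 12:25 UTC ≤ query < 2022-12-29 12:51 UTC
22·60 + 6 - 405 = 921 min
921 = 0·1440 + 921; 921 = 15·60 + 21 → 15:21, same day
→ 2022-05-19 15:21 GKD

2022-05-19 15:21 GKD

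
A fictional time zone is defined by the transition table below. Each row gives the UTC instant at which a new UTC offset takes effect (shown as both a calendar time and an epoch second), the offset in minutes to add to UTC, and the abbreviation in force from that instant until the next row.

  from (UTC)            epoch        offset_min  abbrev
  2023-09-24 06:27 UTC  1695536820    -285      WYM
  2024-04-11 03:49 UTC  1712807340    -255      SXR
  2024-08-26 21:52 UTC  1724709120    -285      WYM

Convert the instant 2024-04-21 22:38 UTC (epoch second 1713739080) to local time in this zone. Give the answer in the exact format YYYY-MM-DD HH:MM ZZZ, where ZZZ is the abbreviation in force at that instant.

Query: 2024-04-21 22:38 UTC
Rule 2/3 (SXR, -04:15): 2024-04-11 03:49 UTC ≤ query < 2024-08-26 21:52 UTC
22·60 + 38 - 255 = 1103 min
1103 = 0·1440 + 1103; 1103 = 18·60 + 23 → 18:23, same day
→ 2024-04-21 18:23 SXR

2024-04-21 18:23 SXR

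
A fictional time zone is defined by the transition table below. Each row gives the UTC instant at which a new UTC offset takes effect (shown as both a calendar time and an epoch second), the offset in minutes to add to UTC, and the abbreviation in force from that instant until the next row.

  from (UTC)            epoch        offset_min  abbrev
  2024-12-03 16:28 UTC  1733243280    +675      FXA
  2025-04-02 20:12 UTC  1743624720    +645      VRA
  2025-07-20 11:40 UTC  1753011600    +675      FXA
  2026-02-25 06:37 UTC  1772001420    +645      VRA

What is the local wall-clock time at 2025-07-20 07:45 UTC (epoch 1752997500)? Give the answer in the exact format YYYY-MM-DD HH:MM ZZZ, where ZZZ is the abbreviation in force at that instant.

2025-07-20 18:30 VRA

Query: 2025-07-20 07:45 UTC
Rule 2/4 (VRA, +10:45): 2025-04-02 20:12 UTC ≤ query < 2025-07-20 11:40 UTC
7·60 + 45 + 645 = 1110 min
1110 = 0·1440 + 1110; 1110 = 18·60 + 30 → 18:30, same day
→ 2025-07-20 18:30 VRA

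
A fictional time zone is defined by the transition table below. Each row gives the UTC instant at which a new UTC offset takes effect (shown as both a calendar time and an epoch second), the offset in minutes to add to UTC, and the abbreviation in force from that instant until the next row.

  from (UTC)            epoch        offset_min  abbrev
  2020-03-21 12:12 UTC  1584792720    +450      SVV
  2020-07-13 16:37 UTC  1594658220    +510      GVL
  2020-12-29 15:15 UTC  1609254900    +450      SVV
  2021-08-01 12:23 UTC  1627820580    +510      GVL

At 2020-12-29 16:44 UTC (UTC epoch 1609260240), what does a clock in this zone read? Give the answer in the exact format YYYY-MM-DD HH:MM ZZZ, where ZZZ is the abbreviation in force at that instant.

Query: 2020-12-29 16:44 UTC
Rule 3/4 (SVV, +07:30): 2020-12-29 15:15 UTC ≤ query < 2021-08-01 12:23 UTC
16·60 + 44 + 450 = 1454 min
1454 = 1·1440 + 14; 14 = 0·60 + 14 → 00:14, 2020-12-29 + 1 day = 2020-12-30
→ 2020-12-30 00:14 SVV

2020-12-30 00:14 SVV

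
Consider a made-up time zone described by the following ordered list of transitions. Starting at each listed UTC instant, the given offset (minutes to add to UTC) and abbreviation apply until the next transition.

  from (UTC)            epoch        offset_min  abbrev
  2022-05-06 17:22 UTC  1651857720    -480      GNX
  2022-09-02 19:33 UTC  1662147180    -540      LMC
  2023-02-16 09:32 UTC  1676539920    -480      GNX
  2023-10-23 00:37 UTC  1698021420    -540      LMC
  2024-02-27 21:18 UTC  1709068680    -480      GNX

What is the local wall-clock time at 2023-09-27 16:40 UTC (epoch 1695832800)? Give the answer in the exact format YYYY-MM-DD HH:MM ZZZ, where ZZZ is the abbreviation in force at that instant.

Query: 2023-09-27 16:40 UTC
Rule 3/5 (GNX, -08:00): 2023-02-16 09:32 UTC ≤ query < 2023-10-23 00:37 UTC
16·60 + 40 - 480 = 520 min
520 = 0·1440 + 520; 520 = 8·60 + 40 → 08:40, same day
→ 2023-09-27 08:40 GNX

2023-09-27 08:40 GNX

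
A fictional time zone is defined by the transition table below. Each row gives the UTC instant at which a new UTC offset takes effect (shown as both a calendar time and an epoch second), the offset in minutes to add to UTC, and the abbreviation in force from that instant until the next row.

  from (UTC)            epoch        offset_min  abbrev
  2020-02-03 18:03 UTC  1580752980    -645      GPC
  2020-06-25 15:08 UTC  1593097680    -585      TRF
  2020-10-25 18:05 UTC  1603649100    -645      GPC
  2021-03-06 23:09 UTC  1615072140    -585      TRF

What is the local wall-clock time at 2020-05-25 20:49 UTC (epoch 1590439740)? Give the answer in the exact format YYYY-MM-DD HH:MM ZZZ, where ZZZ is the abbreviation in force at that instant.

Query: 2020-05-25 20:49 UTC
Rule 1/4 (GPC, -10:45): 2020-02-03 18:03 UTC ≤ query < 2020-06-25 15:08 UTC
20·60 + 49 - 645 = 604 min
604 = 0·1440 + 604; 604 = 10·60 + 4 → 10:04, same day
→ 2020-05-25 10:04 GPC

2020-05-25 10:04 GPC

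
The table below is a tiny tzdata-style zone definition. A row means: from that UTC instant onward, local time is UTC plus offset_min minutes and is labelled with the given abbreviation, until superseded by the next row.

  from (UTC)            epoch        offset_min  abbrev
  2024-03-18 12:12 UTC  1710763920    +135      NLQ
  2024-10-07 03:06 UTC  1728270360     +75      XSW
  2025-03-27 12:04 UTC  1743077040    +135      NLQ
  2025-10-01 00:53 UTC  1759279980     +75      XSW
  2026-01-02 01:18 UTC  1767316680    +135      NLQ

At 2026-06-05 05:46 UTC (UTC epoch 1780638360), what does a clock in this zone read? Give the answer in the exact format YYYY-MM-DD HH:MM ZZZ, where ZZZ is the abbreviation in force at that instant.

2026-06-05 08:01 NLQ

Query: 2026-06-05 05:46 UTC
Rule 5/5 (NLQ, +02:15): 2026-01-02 01:18 UTC ≤ query < +∞
5·60 + 46 + 135 = 481 min
481 = 0·1440 + 481; 481 = 8·60 + 1 → 08:01, same day
→ 2026-06-05 08:01 NLQ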